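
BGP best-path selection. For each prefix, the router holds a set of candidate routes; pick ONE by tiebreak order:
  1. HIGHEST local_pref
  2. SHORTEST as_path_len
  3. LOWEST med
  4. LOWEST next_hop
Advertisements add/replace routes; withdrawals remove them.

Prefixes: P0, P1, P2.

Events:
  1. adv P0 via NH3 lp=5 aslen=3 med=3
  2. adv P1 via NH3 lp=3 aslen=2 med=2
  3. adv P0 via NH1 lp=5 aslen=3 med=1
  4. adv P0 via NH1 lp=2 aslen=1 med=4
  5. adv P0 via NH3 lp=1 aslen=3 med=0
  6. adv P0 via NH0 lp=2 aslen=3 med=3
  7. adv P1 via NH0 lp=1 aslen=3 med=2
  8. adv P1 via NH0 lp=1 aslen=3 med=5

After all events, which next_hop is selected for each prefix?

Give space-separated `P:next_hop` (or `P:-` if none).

Op 1: best P0=NH3 P1=- P2=-
Op 2: best P0=NH3 P1=NH3 P2=-
Op 3: best P0=NH1 P1=NH3 P2=-
Op 4: best P0=NH3 P1=NH3 P2=-
Op 5: best P0=NH1 P1=NH3 P2=-
Op 6: best P0=NH1 P1=NH3 P2=-
Op 7: best P0=NH1 P1=NH3 P2=-
Op 8: best P0=NH1 P1=NH3 P2=-

Answer: P0:NH1 P1:NH3 P2:-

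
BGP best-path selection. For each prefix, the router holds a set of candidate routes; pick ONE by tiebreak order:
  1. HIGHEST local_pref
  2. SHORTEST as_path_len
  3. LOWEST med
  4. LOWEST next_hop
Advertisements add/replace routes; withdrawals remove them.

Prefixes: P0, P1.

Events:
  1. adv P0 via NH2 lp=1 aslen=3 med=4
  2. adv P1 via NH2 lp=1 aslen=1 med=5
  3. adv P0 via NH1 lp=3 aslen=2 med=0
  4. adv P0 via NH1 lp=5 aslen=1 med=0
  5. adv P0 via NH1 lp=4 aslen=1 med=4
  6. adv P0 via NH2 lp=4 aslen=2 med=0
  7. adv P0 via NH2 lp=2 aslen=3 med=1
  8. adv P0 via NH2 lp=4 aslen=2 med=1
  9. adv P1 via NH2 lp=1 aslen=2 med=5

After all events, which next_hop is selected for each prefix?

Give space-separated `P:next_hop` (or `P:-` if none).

Answer: P0:NH1 P1:NH2

Derivation:
Op 1: best P0=NH2 P1=-
Op 2: best P0=NH2 P1=NH2
Op 3: best P0=NH1 P1=NH2
Op 4: best P0=NH1 P1=NH2
Op 5: best P0=NH1 P1=NH2
Op 6: best P0=NH1 P1=NH2
Op 7: best P0=NH1 P1=NH2
Op 8: best P0=NH1 P1=NH2
Op 9: best P0=NH1 P1=NH2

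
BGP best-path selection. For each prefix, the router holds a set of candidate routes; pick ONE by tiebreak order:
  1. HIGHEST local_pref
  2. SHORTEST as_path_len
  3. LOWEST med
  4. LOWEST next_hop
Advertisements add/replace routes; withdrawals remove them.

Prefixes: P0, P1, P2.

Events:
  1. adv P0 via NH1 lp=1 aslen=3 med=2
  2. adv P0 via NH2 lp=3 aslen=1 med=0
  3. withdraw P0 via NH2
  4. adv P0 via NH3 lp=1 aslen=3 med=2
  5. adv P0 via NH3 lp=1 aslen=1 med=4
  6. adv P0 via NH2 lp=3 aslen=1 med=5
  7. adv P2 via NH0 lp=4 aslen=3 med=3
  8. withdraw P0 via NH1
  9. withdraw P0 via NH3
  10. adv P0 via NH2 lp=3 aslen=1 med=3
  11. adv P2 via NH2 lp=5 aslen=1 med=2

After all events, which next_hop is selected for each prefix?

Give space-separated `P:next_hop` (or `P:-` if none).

Op 1: best P0=NH1 P1=- P2=-
Op 2: best P0=NH2 P1=- P2=-
Op 3: best P0=NH1 P1=- P2=-
Op 4: best P0=NH1 P1=- P2=-
Op 5: best P0=NH3 P1=- P2=-
Op 6: best P0=NH2 P1=- P2=-
Op 7: best P0=NH2 P1=- P2=NH0
Op 8: best P0=NH2 P1=- P2=NH0
Op 9: best P0=NH2 P1=- P2=NH0
Op 10: best P0=NH2 P1=- P2=NH0
Op 11: best P0=NH2 P1=- P2=NH2

Answer: P0:NH2 P1:- P2:NH2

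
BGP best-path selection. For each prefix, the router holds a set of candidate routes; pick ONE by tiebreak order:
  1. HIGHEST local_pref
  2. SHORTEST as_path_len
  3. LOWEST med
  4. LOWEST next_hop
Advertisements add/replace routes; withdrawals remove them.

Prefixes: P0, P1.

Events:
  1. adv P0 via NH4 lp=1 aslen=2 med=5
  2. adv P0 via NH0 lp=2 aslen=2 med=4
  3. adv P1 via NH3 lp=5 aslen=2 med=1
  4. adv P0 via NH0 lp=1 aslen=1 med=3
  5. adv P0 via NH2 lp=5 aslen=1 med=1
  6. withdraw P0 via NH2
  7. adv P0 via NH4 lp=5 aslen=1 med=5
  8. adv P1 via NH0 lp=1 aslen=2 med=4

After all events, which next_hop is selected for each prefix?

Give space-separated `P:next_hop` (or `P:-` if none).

Op 1: best P0=NH4 P1=-
Op 2: best P0=NH0 P1=-
Op 3: best P0=NH0 P1=NH3
Op 4: best P0=NH0 P1=NH3
Op 5: best P0=NH2 P1=NH3
Op 6: best P0=NH0 P1=NH3
Op 7: best P0=NH4 P1=NH3
Op 8: best P0=NH4 P1=NH3

Answer: P0:NH4 P1:NH3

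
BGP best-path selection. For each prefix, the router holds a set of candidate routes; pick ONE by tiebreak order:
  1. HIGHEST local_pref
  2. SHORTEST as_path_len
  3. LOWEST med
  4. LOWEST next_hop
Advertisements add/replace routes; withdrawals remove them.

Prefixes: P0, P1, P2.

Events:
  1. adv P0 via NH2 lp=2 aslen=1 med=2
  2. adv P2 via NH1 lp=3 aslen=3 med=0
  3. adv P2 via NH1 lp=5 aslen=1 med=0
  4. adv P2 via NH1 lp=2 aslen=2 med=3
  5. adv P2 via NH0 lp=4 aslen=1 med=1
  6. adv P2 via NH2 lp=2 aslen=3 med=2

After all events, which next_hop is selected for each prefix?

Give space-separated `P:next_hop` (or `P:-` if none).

Op 1: best P0=NH2 P1=- P2=-
Op 2: best P0=NH2 P1=- P2=NH1
Op 3: best P0=NH2 P1=- P2=NH1
Op 4: best P0=NH2 P1=- P2=NH1
Op 5: best P0=NH2 P1=- P2=NH0
Op 6: best P0=NH2 P1=- P2=NH0

Answer: P0:NH2 P1:- P2:NH0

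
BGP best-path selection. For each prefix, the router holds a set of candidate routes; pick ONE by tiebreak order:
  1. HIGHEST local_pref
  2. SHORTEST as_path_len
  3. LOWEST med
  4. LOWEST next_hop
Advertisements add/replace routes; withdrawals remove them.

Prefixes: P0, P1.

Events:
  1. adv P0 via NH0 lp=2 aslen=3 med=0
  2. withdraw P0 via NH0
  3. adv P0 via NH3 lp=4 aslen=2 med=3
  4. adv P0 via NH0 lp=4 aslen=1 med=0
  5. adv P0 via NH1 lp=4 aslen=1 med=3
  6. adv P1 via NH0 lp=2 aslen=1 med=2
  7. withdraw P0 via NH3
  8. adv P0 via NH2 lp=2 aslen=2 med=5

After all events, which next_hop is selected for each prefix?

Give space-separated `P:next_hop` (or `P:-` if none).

Answer: P0:NH0 P1:NH0

Derivation:
Op 1: best P0=NH0 P1=-
Op 2: best P0=- P1=-
Op 3: best P0=NH3 P1=-
Op 4: best P0=NH0 P1=-
Op 5: best P0=NH0 P1=-
Op 6: best P0=NH0 P1=NH0
Op 7: best P0=NH0 P1=NH0
Op 8: best P0=NH0 P1=NH0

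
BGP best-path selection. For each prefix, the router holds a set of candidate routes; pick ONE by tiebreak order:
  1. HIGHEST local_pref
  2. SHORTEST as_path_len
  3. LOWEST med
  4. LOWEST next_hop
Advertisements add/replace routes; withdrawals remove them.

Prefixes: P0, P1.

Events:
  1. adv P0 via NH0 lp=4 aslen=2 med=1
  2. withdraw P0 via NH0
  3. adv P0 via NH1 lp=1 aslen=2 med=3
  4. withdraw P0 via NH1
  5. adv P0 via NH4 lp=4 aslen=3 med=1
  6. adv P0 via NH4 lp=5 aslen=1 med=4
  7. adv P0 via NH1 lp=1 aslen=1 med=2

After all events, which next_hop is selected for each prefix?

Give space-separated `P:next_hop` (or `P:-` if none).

Op 1: best P0=NH0 P1=-
Op 2: best P0=- P1=-
Op 3: best P0=NH1 P1=-
Op 4: best P0=- P1=-
Op 5: best P0=NH4 P1=-
Op 6: best P0=NH4 P1=-
Op 7: best P0=NH4 P1=-

Answer: P0:NH4 P1:-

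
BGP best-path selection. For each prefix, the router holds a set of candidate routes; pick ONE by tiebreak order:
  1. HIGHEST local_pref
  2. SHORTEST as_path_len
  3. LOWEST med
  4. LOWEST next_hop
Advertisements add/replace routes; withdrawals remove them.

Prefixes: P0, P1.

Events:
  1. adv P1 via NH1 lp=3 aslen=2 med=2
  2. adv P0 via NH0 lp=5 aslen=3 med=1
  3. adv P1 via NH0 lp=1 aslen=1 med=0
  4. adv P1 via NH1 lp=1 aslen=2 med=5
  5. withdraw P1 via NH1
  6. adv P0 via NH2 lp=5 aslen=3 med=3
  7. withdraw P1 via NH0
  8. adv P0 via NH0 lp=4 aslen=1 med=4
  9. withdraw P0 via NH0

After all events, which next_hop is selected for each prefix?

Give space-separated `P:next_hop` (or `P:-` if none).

Op 1: best P0=- P1=NH1
Op 2: best P0=NH0 P1=NH1
Op 3: best P0=NH0 P1=NH1
Op 4: best P0=NH0 P1=NH0
Op 5: best P0=NH0 P1=NH0
Op 6: best P0=NH0 P1=NH0
Op 7: best P0=NH0 P1=-
Op 8: best P0=NH2 P1=-
Op 9: best P0=NH2 P1=-

Answer: P0:NH2 P1:-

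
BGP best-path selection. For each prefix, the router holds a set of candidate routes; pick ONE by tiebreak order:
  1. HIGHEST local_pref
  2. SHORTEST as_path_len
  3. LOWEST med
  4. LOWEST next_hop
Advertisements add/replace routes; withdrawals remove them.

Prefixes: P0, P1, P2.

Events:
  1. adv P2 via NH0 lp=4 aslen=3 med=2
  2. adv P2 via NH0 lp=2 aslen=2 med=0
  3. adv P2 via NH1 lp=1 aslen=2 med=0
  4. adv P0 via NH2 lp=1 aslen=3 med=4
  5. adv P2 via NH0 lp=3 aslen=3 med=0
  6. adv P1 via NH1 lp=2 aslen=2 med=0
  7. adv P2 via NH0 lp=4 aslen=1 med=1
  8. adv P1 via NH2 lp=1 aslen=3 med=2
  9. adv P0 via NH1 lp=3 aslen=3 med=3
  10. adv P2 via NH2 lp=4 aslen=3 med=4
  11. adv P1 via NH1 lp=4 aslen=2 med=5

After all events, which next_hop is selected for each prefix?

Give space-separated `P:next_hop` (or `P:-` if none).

Answer: P0:NH1 P1:NH1 P2:NH0

Derivation:
Op 1: best P0=- P1=- P2=NH0
Op 2: best P0=- P1=- P2=NH0
Op 3: best P0=- P1=- P2=NH0
Op 4: best P0=NH2 P1=- P2=NH0
Op 5: best P0=NH2 P1=- P2=NH0
Op 6: best P0=NH2 P1=NH1 P2=NH0
Op 7: best P0=NH2 P1=NH1 P2=NH0
Op 8: best P0=NH2 P1=NH1 P2=NH0
Op 9: best P0=NH1 P1=NH1 P2=NH0
Op 10: best P0=NH1 P1=NH1 P2=NH0
Op 11: best P0=NH1 P1=NH1 P2=NH0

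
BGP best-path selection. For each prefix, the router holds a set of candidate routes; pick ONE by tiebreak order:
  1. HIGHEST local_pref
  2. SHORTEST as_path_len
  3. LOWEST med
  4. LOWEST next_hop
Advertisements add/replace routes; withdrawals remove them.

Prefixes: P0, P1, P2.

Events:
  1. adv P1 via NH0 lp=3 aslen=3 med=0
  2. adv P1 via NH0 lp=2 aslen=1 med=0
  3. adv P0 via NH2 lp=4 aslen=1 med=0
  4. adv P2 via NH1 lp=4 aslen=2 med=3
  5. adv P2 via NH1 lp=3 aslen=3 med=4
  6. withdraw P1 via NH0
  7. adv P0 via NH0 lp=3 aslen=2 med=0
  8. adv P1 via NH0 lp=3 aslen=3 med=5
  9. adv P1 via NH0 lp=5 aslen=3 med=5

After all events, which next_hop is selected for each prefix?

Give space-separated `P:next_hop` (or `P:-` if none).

Op 1: best P0=- P1=NH0 P2=-
Op 2: best P0=- P1=NH0 P2=-
Op 3: best P0=NH2 P1=NH0 P2=-
Op 4: best P0=NH2 P1=NH0 P2=NH1
Op 5: best P0=NH2 P1=NH0 P2=NH1
Op 6: best P0=NH2 P1=- P2=NH1
Op 7: best P0=NH2 P1=- P2=NH1
Op 8: best P0=NH2 P1=NH0 P2=NH1
Op 9: best P0=NH2 P1=NH0 P2=NH1

Answer: P0:NH2 P1:NH0 P2:NH1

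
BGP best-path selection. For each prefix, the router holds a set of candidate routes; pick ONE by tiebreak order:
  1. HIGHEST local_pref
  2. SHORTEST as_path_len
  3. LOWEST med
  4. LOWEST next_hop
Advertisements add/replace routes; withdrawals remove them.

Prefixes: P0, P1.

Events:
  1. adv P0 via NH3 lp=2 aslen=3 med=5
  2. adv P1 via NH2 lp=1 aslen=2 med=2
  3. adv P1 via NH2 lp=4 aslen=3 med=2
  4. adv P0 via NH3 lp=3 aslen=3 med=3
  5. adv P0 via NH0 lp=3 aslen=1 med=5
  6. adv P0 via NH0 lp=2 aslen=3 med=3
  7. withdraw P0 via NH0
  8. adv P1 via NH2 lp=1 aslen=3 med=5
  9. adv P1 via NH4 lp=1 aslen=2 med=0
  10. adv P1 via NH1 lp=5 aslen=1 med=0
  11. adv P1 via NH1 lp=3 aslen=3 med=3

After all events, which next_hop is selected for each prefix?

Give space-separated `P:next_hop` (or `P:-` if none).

Op 1: best P0=NH3 P1=-
Op 2: best P0=NH3 P1=NH2
Op 3: best P0=NH3 P1=NH2
Op 4: best P0=NH3 P1=NH2
Op 5: best P0=NH0 P1=NH2
Op 6: best P0=NH3 P1=NH2
Op 7: best P0=NH3 P1=NH2
Op 8: best P0=NH3 P1=NH2
Op 9: best P0=NH3 P1=NH4
Op 10: best P0=NH3 P1=NH1
Op 11: best P0=NH3 P1=NH1

Answer: P0:NH3 P1:NH1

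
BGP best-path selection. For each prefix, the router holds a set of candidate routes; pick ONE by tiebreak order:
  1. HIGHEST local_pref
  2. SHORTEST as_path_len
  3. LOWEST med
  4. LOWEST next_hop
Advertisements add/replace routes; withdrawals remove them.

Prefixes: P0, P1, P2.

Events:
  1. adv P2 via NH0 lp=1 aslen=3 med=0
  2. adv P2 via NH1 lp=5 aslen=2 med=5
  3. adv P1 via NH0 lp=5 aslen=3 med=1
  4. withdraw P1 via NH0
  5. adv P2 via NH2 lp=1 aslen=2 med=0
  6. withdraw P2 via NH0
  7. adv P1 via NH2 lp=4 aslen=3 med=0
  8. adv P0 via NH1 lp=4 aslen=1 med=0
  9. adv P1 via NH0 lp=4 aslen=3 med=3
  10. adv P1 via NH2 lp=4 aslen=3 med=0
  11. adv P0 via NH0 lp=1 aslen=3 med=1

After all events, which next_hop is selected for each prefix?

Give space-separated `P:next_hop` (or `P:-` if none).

Answer: P0:NH1 P1:NH2 P2:NH1

Derivation:
Op 1: best P0=- P1=- P2=NH0
Op 2: best P0=- P1=- P2=NH1
Op 3: best P0=- P1=NH0 P2=NH1
Op 4: best P0=- P1=- P2=NH1
Op 5: best P0=- P1=- P2=NH1
Op 6: best P0=- P1=- P2=NH1
Op 7: best P0=- P1=NH2 P2=NH1
Op 8: best P0=NH1 P1=NH2 P2=NH1
Op 9: best P0=NH1 P1=NH2 P2=NH1
Op 10: best P0=NH1 P1=NH2 P2=NH1
Op 11: best P0=NH1 P1=NH2 P2=NH1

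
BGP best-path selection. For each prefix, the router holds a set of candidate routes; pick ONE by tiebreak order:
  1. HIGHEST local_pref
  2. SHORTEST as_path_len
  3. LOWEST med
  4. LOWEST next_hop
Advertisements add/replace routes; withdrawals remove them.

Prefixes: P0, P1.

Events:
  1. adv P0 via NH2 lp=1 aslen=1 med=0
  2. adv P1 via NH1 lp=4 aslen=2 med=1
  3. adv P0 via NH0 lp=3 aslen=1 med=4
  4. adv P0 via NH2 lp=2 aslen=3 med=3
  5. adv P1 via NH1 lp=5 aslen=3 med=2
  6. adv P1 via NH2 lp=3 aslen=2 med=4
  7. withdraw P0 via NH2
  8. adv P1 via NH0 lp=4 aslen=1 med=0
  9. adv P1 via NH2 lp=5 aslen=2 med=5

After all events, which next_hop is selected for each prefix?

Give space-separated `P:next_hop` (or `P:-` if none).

Op 1: best P0=NH2 P1=-
Op 2: best P0=NH2 P1=NH1
Op 3: best P0=NH0 P1=NH1
Op 4: best P0=NH0 P1=NH1
Op 5: best P0=NH0 P1=NH1
Op 6: best P0=NH0 P1=NH1
Op 7: best P0=NH0 P1=NH1
Op 8: best P0=NH0 P1=NH1
Op 9: best P0=NH0 P1=NH2

Answer: P0:NH0 P1:NH2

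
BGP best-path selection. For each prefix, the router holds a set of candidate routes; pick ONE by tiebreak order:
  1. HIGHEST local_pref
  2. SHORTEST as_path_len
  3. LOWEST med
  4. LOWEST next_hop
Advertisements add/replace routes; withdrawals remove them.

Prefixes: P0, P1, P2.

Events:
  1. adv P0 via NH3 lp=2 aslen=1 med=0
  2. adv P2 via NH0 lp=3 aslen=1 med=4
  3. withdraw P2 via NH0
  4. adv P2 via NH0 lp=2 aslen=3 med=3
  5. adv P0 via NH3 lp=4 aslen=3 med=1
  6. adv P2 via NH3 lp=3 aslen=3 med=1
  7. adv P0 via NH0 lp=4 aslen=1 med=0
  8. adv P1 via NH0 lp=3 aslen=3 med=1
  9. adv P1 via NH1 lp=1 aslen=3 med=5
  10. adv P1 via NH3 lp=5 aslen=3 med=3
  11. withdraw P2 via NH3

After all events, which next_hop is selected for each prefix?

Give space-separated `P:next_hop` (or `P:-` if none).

Answer: P0:NH0 P1:NH3 P2:NH0

Derivation:
Op 1: best P0=NH3 P1=- P2=-
Op 2: best P0=NH3 P1=- P2=NH0
Op 3: best P0=NH3 P1=- P2=-
Op 4: best P0=NH3 P1=- P2=NH0
Op 5: best P0=NH3 P1=- P2=NH0
Op 6: best P0=NH3 P1=- P2=NH3
Op 7: best P0=NH0 P1=- P2=NH3
Op 8: best P0=NH0 P1=NH0 P2=NH3
Op 9: best P0=NH0 P1=NH0 P2=NH3
Op 10: best P0=NH0 P1=NH3 P2=NH3
Op 11: best P0=NH0 P1=NH3 P2=NH0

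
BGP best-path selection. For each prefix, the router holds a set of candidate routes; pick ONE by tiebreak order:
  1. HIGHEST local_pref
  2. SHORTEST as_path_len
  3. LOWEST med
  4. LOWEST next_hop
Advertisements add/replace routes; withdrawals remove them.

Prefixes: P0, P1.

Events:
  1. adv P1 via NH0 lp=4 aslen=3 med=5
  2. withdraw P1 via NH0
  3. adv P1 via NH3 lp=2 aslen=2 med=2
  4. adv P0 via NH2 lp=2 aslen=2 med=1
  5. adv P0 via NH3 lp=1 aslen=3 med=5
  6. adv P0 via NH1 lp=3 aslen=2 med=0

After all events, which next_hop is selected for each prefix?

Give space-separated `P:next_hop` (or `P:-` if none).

Op 1: best P0=- P1=NH0
Op 2: best P0=- P1=-
Op 3: best P0=- P1=NH3
Op 4: best P0=NH2 P1=NH3
Op 5: best P0=NH2 P1=NH3
Op 6: best P0=NH1 P1=NH3

Answer: P0:NH1 P1:NH3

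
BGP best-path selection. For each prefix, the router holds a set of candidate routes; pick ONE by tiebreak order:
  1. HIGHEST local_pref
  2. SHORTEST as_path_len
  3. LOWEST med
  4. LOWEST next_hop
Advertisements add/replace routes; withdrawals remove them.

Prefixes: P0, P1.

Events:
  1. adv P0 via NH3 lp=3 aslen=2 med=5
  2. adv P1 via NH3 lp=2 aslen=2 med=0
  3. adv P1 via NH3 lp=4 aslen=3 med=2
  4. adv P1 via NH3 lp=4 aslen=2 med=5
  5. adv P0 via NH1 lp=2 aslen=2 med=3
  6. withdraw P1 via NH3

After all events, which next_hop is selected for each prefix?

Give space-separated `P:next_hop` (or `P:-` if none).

Answer: P0:NH3 P1:-

Derivation:
Op 1: best P0=NH3 P1=-
Op 2: best P0=NH3 P1=NH3
Op 3: best P0=NH3 P1=NH3
Op 4: best P0=NH3 P1=NH3
Op 5: best P0=NH3 P1=NH3
Op 6: best P0=NH3 P1=-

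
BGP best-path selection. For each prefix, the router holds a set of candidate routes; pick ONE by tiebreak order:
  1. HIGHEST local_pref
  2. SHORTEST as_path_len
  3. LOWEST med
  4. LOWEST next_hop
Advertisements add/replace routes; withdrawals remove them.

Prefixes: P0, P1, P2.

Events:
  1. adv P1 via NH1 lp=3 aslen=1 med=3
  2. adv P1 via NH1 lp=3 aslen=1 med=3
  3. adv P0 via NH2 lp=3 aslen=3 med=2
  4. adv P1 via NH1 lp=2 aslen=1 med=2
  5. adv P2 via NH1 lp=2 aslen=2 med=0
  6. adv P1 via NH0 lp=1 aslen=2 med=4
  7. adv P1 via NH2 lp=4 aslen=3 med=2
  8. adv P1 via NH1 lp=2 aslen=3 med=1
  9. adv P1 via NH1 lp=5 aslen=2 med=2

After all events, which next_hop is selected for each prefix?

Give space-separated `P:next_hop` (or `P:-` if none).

Answer: P0:NH2 P1:NH1 P2:NH1

Derivation:
Op 1: best P0=- P1=NH1 P2=-
Op 2: best P0=- P1=NH1 P2=-
Op 3: best P0=NH2 P1=NH1 P2=-
Op 4: best P0=NH2 P1=NH1 P2=-
Op 5: best P0=NH2 P1=NH1 P2=NH1
Op 6: best P0=NH2 P1=NH1 P2=NH1
Op 7: best P0=NH2 P1=NH2 P2=NH1
Op 8: best P0=NH2 P1=NH2 P2=NH1
Op 9: best P0=NH2 P1=NH1 P2=NH1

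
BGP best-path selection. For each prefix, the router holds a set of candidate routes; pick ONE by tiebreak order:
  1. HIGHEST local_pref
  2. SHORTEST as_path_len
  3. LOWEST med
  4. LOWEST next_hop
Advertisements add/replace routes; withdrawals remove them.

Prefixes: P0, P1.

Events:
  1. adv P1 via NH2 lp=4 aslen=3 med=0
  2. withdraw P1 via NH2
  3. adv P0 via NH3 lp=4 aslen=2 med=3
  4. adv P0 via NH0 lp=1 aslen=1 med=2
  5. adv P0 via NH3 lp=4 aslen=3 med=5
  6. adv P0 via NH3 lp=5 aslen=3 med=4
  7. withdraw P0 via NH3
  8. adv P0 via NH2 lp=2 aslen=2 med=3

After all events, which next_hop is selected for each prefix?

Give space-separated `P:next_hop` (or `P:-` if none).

Answer: P0:NH2 P1:-

Derivation:
Op 1: best P0=- P1=NH2
Op 2: best P0=- P1=-
Op 3: best P0=NH3 P1=-
Op 4: best P0=NH3 P1=-
Op 5: best P0=NH3 P1=-
Op 6: best P0=NH3 P1=-
Op 7: best P0=NH0 P1=-
Op 8: best P0=NH2 P1=-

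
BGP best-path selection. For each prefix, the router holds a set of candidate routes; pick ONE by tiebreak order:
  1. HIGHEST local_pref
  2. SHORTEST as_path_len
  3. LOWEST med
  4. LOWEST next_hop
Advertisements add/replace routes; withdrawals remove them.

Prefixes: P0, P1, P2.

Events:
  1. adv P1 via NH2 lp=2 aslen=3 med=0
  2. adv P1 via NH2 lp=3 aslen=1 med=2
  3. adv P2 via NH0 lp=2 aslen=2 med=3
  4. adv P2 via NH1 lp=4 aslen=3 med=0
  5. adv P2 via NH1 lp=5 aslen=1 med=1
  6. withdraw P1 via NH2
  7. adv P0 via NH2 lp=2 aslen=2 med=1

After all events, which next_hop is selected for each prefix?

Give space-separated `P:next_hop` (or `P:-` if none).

Op 1: best P0=- P1=NH2 P2=-
Op 2: best P0=- P1=NH2 P2=-
Op 3: best P0=- P1=NH2 P2=NH0
Op 4: best P0=- P1=NH2 P2=NH1
Op 5: best P0=- P1=NH2 P2=NH1
Op 6: best P0=- P1=- P2=NH1
Op 7: best P0=NH2 P1=- P2=NH1

Answer: P0:NH2 P1:- P2:NH1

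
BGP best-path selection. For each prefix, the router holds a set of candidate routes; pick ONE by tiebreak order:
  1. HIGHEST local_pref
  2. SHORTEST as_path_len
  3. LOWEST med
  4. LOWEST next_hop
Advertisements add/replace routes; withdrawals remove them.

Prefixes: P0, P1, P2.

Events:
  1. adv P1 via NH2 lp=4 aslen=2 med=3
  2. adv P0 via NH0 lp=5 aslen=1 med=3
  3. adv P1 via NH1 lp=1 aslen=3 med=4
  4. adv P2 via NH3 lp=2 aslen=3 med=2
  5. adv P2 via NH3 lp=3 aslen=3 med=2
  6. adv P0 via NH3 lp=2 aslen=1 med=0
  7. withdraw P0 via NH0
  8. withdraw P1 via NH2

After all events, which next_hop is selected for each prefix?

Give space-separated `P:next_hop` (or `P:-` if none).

Op 1: best P0=- P1=NH2 P2=-
Op 2: best P0=NH0 P1=NH2 P2=-
Op 3: best P0=NH0 P1=NH2 P2=-
Op 4: best P0=NH0 P1=NH2 P2=NH3
Op 5: best P0=NH0 P1=NH2 P2=NH3
Op 6: best P0=NH0 P1=NH2 P2=NH3
Op 7: best P0=NH3 P1=NH2 P2=NH3
Op 8: best P0=NH3 P1=NH1 P2=NH3

Answer: P0:NH3 P1:NH1 P2:NH3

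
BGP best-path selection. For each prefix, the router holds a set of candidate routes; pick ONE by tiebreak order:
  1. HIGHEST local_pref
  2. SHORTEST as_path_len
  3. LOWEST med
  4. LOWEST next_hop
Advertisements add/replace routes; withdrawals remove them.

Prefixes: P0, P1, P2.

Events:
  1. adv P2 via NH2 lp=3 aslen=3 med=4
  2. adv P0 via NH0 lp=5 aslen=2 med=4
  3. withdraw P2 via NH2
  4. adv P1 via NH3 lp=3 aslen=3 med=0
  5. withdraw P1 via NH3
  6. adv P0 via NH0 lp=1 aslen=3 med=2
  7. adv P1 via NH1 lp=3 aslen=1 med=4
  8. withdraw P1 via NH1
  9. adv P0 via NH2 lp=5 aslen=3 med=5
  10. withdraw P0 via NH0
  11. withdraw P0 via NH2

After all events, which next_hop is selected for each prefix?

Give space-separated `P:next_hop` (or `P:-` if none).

Answer: P0:- P1:- P2:-

Derivation:
Op 1: best P0=- P1=- P2=NH2
Op 2: best P0=NH0 P1=- P2=NH2
Op 3: best P0=NH0 P1=- P2=-
Op 4: best P0=NH0 P1=NH3 P2=-
Op 5: best P0=NH0 P1=- P2=-
Op 6: best P0=NH0 P1=- P2=-
Op 7: best P0=NH0 P1=NH1 P2=-
Op 8: best P0=NH0 P1=- P2=-
Op 9: best P0=NH2 P1=- P2=-
Op 10: best P0=NH2 P1=- P2=-
Op 11: best P0=- P1=- P2=-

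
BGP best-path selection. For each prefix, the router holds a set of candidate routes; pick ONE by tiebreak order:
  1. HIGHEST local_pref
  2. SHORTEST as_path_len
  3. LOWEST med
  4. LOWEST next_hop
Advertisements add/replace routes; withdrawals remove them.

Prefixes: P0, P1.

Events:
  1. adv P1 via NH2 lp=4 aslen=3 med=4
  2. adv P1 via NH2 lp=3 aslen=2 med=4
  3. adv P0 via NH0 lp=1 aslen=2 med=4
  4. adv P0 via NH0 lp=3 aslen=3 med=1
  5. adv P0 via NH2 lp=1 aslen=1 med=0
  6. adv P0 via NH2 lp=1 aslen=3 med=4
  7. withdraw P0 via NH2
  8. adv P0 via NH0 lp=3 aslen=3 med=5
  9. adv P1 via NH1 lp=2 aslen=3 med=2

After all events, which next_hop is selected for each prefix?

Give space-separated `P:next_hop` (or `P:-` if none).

Answer: P0:NH0 P1:NH2

Derivation:
Op 1: best P0=- P1=NH2
Op 2: best P0=- P1=NH2
Op 3: best P0=NH0 P1=NH2
Op 4: best P0=NH0 P1=NH2
Op 5: best P0=NH0 P1=NH2
Op 6: best P0=NH0 P1=NH2
Op 7: best P0=NH0 P1=NH2
Op 8: best P0=NH0 P1=NH2
Op 9: best P0=NH0 P1=NH2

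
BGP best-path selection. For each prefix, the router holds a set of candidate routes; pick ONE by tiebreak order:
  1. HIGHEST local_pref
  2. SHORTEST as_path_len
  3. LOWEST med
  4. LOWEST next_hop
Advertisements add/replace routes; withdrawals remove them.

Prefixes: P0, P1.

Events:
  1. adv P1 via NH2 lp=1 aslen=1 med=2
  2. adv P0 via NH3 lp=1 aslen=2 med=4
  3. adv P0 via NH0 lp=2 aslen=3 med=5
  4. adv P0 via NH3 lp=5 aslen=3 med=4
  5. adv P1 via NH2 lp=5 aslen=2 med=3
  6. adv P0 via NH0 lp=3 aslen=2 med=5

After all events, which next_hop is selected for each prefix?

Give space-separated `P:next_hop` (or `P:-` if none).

Op 1: best P0=- P1=NH2
Op 2: best P0=NH3 P1=NH2
Op 3: best P0=NH0 P1=NH2
Op 4: best P0=NH3 P1=NH2
Op 5: best P0=NH3 P1=NH2
Op 6: best P0=NH3 P1=NH2

Answer: P0:NH3 P1:NH2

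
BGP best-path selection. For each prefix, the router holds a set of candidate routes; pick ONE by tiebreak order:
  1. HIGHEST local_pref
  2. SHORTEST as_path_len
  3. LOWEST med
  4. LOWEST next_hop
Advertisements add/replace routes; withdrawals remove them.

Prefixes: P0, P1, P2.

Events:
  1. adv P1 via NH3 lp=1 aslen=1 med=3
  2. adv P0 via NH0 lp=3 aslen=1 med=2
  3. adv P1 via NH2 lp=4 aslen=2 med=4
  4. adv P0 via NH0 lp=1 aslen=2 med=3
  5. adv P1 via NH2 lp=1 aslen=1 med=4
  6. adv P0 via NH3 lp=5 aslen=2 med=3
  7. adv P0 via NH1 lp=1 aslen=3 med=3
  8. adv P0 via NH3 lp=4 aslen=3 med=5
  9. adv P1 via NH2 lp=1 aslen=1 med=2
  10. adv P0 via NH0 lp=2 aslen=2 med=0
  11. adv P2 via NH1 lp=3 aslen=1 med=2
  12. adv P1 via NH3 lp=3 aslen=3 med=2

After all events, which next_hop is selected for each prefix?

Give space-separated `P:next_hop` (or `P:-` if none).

Answer: P0:NH3 P1:NH3 P2:NH1

Derivation:
Op 1: best P0=- P1=NH3 P2=-
Op 2: best P0=NH0 P1=NH3 P2=-
Op 3: best P0=NH0 P1=NH2 P2=-
Op 4: best P0=NH0 P1=NH2 P2=-
Op 5: best P0=NH0 P1=NH3 P2=-
Op 6: best P0=NH3 P1=NH3 P2=-
Op 7: best P0=NH3 P1=NH3 P2=-
Op 8: best P0=NH3 P1=NH3 P2=-
Op 9: best P0=NH3 P1=NH2 P2=-
Op 10: best P0=NH3 P1=NH2 P2=-
Op 11: best P0=NH3 P1=NH2 P2=NH1
Op 12: best P0=NH3 P1=NH3 P2=NH1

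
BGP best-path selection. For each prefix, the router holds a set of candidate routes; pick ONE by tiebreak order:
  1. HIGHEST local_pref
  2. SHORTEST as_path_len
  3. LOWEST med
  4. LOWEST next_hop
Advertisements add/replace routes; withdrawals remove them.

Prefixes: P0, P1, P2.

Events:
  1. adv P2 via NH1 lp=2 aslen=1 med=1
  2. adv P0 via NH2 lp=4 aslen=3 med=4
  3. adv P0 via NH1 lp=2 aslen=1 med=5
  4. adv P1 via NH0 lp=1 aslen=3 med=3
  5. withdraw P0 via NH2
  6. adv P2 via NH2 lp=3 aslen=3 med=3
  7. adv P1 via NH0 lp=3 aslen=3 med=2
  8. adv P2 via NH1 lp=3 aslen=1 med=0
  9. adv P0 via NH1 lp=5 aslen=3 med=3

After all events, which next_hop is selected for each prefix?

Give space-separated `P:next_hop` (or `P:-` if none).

Op 1: best P0=- P1=- P2=NH1
Op 2: best P0=NH2 P1=- P2=NH1
Op 3: best P0=NH2 P1=- P2=NH1
Op 4: best P0=NH2 P1=NH0 P2=NH1
Op 5: best P0=NH1 P1=NH0 P2=NH1
Op 6: best P0=NH1 P1=NH0 P2=NH2
Op 7: best P0=NH1 P1=NH0 P2=NH2
Op 8: best P0=NH1 P1=NH0 P2=NH1
Op 9: best P0=NH1 P1=NH0 P2=NH1

Answer: P0:NH1 P1:NH0 P2:NH1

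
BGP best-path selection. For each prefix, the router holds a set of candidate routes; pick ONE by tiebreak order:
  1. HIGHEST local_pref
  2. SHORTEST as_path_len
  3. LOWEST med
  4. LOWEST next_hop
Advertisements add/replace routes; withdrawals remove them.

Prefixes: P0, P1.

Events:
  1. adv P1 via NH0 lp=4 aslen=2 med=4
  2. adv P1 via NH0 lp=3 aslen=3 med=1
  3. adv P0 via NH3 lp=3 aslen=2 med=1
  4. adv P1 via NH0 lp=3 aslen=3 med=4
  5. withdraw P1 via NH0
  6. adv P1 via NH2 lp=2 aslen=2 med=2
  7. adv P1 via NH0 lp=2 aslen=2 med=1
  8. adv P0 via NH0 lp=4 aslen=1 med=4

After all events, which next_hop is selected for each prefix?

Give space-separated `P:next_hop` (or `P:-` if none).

Answer: P0:NH0 P1:NH0

Derivation:
Op 1: best P0=- P1=NH0
Op 2: best P0=- P1=NH0
Op 3: best P0=NH3 P1=NH0
Op 4: best P0=NH3 P1=NH0
Op 5: best P0=NH3 P1=-
Op 6: best P0=NH3 P1=NH2
Op 7: best P0=NH3 P1=NH0
Op 8: best P0=NH0 P1=NH0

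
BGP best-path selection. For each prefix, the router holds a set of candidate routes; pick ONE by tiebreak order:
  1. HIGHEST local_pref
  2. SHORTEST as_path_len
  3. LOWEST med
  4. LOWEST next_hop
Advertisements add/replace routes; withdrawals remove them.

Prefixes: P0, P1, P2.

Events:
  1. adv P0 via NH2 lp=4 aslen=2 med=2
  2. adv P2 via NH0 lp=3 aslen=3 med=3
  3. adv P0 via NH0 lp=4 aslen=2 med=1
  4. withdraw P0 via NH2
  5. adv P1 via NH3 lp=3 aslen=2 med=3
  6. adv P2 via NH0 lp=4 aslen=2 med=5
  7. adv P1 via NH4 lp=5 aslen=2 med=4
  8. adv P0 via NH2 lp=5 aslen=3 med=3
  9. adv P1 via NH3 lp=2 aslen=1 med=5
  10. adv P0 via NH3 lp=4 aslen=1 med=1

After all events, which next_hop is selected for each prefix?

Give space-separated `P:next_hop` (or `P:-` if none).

Answer: P0:NH2 P1:NH4 P2:NH0

Derivation:
Op 1: best P0=NH2 P1=- P2=-
Op 2: best P0=NH2 P1=- P2=NH0
Op 3: best P0=NH0 P1=- P2=NH0
Op 4: best P0=NH0 P1=- P2=NH0
Op 5: best P0=NH0 P1=NH3 P2=NH0
Op 6: best P0=NH0 P1=NH3 P2=NH0
Op 7: best P0=NH0 P1=NH4 P2=NH0
Op 8: best P0=NH2 P1=NH4 P2=NH0
Op 9: best P0=NH2 P1=NH4 P2=NH0
Op 10: best P0=NH2 P1=NH4 P2=NH0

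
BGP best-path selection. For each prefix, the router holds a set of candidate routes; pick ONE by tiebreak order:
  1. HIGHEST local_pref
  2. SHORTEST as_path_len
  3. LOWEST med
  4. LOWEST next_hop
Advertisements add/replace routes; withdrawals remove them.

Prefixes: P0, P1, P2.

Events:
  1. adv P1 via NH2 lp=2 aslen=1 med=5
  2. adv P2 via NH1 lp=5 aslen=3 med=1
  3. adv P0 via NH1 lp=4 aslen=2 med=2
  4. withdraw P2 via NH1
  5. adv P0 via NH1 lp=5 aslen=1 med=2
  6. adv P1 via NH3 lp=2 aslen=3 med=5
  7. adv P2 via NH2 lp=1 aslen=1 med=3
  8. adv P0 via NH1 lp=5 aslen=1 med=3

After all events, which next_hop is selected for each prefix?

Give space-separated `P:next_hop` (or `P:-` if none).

Op 1: best P0=- P1=NH2 P2=-
Op 2: best P0=- P1=NH2 P2=NH1
Op 3: best P0=NH1 P1=NH2 P2=NH1
Op 4: best P0=NH1 P1=NH2 P2=-
Op 5: best P0=NH1 P1=NH2 P2=-
Op 6: best P0=NH1 P1=NH2 P2=-
Op 7: best P0=NH1 P1=NH2 P2=NH2
Op 8: best P0=NH1 P1=NH2 P2=NH2

Answer: P0:NH1 P1:NH2 P2:NH2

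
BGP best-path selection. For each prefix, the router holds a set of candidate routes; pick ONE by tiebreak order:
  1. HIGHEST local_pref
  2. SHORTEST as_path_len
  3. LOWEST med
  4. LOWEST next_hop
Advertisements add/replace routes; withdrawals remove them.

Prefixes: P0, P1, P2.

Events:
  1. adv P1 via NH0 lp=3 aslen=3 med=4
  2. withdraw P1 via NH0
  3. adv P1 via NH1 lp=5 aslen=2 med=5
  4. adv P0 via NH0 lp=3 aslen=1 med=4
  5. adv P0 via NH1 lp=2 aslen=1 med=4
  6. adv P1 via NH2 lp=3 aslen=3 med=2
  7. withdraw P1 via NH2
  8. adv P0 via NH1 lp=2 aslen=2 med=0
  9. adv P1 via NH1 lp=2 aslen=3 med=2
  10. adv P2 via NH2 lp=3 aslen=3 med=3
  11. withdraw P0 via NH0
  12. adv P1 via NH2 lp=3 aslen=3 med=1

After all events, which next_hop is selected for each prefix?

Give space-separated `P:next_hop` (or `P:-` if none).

Op 1: best P0=- P1=NH0 P2=-
Op 2: best P0=- P1=- P2=-
Op 3: best P0=- P1=NH1 P2=-
Op 4: best P0=NH0 P1=NH1 P2=-
Op 5: best P0=NH0 P1=NH1 P2=-
Op 6: best P0=NH0 P1=NH1 P2=-
Op 7: best P0=NH0 P1=NH1 P2=-
Op 8: best P0=NH0 P1=NH1 P2=-
Op 9: best P0=NH0 P1=NH1 P2=-
Op 10: best P0=NH0 P1=NH1 P2=NH2
Op 11: best P0=NH1 P1=NH1 P2=NH2
Op 12: best P0=NH1 P1=NH2 P2=NH2

Answer: P0:NH1 P1:NH2 P2:NH2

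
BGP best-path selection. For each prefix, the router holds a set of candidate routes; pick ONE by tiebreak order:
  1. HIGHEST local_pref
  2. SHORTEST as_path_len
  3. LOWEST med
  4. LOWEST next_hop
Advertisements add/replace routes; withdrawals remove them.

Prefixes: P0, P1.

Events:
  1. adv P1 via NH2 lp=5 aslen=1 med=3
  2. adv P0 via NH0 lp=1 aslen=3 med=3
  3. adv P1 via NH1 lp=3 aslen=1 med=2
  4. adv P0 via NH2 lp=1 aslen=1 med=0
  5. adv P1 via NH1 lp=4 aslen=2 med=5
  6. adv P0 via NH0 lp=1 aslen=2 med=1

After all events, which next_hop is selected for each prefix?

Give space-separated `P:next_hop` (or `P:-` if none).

Answer: P0:NH2 P1:NH2

Derivation:
Op 1: best P0=- P1=NH2
Op 2: best P0=NH0 P1=NH2
Op 3: best P0=NH0 P1=NH2
Op 4: best P0=NH2 P1=NH2
Op 5: best P0=NH2 P1=NH2
Op 6: best P0=NH2 P1=NH2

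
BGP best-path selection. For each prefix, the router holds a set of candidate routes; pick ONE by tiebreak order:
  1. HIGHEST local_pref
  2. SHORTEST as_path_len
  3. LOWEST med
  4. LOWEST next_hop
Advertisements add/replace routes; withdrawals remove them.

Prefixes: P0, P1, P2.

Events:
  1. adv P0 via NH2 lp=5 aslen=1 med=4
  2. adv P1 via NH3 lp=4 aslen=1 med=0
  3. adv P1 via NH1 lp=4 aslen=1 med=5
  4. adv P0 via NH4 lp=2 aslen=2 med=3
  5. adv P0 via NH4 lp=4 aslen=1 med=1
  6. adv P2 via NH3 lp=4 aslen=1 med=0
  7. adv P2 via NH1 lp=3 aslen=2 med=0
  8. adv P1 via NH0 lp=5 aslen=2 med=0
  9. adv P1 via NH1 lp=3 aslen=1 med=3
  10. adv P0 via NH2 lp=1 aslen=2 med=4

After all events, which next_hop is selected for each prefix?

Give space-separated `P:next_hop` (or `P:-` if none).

Answer: P0:NH4 P1:NH0 P2:NH3

Derivation:
Op 1: best P0=NH2 P1=- P2=-
Op 2: best P0=NH2 P1=NH3 P2=-
Op 3: best P0=NH2 P1=NH3 P2=-
Op 4: best P0=NH2 P1=NH3 P2=-
Op 5: best P0=NH2 P1=NH3 P2=-
Op 6: best P0=NH2 P1=NH3 P2=NH3
Op 7: best P0=NH2 P1=NH3 P2=NH3
Op 8: best P0=NH2 P1=NH0 P2=NH3
Op 9: best P0=NH2 P1=NH0 P2=NH3
Op 10: best P0=NH4 P1=NH0 P2=NH3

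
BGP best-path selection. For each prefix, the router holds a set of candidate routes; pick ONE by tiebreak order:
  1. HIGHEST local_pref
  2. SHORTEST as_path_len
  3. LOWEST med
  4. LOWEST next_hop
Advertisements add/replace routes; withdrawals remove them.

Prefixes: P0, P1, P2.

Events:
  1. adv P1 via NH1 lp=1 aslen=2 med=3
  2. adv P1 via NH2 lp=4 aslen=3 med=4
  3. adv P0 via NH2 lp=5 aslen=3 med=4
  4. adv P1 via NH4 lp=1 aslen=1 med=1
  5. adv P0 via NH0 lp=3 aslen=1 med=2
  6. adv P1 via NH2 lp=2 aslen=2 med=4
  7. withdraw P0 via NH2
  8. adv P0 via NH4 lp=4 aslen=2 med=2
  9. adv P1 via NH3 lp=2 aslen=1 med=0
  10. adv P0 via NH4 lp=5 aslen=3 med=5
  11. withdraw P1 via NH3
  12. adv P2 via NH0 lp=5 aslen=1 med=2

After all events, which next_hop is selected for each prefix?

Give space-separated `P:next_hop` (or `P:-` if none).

Answer: P0:NH4 P1:NH2 P2:NH0

Derivation:
Op 1: best P0=- P1=NH1 P2=-
Op 2: best P0=- P1=NH2 P2=-
Op 3: best P0=NH2 P1=NH2 P2=-
Op 4: best P0=NH2 P1=NH2 P2=-
Op 5: best P0=NH2 P1=NH2 P2=-
Op 6: best P0=NH2 P1=NH2 P2=-
Op 7: best P0=NH0 P1=NH2 P2=-
Op 8: best P0=NH4 P1=NH2 P2=-
Op 9: best P0=NH4 P1=NH3 P2=-
Op 10: best P0=NH4 P1=NH3 P2=-
Op 11: best P0=NH4 P1=NH2 P2=-
Op 12: best P0=NH4 P1=NH2 P2=NH0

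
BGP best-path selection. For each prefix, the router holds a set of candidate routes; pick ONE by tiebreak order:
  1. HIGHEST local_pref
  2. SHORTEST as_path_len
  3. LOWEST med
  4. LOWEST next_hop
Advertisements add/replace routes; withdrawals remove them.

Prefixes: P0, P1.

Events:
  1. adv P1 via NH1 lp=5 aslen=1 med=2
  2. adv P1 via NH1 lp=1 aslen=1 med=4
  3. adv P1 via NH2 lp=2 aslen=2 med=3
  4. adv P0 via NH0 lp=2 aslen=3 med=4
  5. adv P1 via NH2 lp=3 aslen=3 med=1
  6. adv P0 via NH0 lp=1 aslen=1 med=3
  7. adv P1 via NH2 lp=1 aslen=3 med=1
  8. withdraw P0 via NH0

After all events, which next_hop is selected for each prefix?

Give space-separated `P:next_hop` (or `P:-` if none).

Answer: P0:- P1:NH1

Derivation:
Op 1: best P0=- P1=NH1
Op 2: best P0=- P1=NH1
Op 3: best P0=- P1=NH2
Op 4: best P0=NH0 P1=NH2
Op 5: best P0=NH0 P1=NH2
Op 6: best P0=NH0 P1=NH2
Op 7: best P0=NH0 P1=NH1
Op 8: best P0=- P1=NH1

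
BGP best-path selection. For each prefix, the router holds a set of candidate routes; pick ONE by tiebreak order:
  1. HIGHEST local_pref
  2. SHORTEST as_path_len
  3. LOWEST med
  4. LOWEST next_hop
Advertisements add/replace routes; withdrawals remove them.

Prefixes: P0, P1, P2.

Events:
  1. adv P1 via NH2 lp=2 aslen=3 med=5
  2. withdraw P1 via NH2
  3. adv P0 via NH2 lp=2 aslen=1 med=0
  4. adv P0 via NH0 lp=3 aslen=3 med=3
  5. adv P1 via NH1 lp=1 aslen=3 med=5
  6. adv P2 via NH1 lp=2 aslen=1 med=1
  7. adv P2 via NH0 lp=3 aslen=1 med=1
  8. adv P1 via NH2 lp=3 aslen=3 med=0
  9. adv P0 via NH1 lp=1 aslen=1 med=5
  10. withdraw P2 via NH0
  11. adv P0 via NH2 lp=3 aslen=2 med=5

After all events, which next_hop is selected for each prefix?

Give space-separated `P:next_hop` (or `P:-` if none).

Op 1: best P0=- P1=NH2 P2=-
Op 2: best P0=- P1=- P2=-
Op 3: best P0=NH2 P1=- P2=-
Op 4: best P0=NH0 P1=- P2=-
Op 5: best P0=NH0 P1=NH1 P2=-
Op 6: best P0=NH0 P1=NH1 P2=NH1
Op 7: best P0=NH0 P1=NH1 P2=NH0
Op 8: best P0=NH0 P1=NH2 P2=NH0
Op 9: best P0=NH0 P1=NH2 P2=NH0
Op 10: best P0=NH0 P1=NH2 P2=NH1
Op 11: best P0=NH2 P1=NH2 P2=NH1

Answer: P0:NH2 P1:NH2 P2:NH1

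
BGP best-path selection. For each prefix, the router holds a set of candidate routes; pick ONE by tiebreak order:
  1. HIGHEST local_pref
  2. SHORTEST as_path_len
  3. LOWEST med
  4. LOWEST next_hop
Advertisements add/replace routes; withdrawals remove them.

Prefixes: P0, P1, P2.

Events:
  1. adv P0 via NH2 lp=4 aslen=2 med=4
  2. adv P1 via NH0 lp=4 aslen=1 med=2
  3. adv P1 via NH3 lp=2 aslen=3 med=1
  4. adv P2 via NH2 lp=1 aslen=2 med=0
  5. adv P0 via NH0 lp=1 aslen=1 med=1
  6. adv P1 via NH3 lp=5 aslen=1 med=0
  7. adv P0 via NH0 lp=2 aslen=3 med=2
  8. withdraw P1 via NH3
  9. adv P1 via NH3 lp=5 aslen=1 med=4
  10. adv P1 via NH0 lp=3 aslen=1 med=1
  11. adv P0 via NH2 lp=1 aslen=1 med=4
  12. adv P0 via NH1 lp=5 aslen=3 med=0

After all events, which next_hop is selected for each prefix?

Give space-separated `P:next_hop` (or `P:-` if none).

Op 1: best P0=NH2 P1=- P2=-
Op 2: best P0=NH2 P1=NH0 P2=-
Op 3: best P0=NH2 P1=NH0 P2=-
Op 4: best P0=NH2 P1=NH0 P2=NH2
Op 5: best P0=NH2 P1=NH0 P2=NH2
Op 6: best P0=NH2 P1=NH3 P2=NH2
Op 7: best P0=NH2 P1=NH3 P2=NH2
Op 8: best P0=NH2 P1=NH0 P2=NH2
Op 9: best P0=NH2 P1=NH3 P2=NH2
Op 10: best P0=NH2 P1=NH3 P2=NH2
Op 11: best P0=NH0 P1=NH3 P2=NH2
Op 12: best P0=NH1 P1=NH3 P2=NH2

Answer: P0:NH1 P1:NH3 P2:NH2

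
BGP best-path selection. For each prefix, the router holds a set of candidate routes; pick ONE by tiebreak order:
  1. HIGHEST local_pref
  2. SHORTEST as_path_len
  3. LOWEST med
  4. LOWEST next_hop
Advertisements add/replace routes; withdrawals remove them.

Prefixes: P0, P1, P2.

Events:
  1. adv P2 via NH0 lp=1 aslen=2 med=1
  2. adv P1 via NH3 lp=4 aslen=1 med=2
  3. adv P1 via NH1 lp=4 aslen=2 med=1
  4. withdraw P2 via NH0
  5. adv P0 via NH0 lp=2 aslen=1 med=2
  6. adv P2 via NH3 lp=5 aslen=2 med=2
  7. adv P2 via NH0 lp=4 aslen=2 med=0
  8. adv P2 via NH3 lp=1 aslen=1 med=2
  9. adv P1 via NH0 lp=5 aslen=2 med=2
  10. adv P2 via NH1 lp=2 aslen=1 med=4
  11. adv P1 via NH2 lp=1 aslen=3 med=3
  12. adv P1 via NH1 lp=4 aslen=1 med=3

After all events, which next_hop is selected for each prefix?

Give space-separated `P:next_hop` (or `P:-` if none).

Op 1: best P0=- P1=- P2=NH0
Op 2: best P0=- P1=NH3 P2=NH0
Op 3: best P0=- P1=NH3 P2=NH0
Op 4: best P0=- P1=NH3 P2=-
Op 5: best P0=NH0 P1=NH3 P2=-
Op 6: best P0=NH0 P1=NH3 P2=NH3
Op 7: best P0=NH0 P1=NH3 P2=NH3
Op 8: best P0=NH0 P1=NH3 P2=NH0
Op 9: best P0=NH0 P1=NH0 P2=NH0
Op 10: best P0=NH0 P1=NH0 P2=NH0
Op 11: best P0=NH0 P1=NH0 P2=NH0
Op 12: best P0=NH0 P1=NH0 P2=NH0

Answer: P0:NH0 P1:NH0 P2:NH0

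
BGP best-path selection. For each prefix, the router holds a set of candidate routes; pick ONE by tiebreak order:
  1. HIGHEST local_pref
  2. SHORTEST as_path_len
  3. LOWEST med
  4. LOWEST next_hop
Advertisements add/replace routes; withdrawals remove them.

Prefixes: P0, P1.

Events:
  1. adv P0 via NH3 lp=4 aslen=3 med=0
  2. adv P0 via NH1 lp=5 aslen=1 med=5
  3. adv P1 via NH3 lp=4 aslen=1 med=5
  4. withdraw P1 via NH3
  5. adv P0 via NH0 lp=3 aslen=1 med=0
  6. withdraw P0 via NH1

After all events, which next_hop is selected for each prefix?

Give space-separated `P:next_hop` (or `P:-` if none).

Answer: P0:NH3 P1:-

Derivation:
Op 1: best P0=NH3 P1=-
Op 2: best P0=NH1 P1=-
Op 3: best P0=NH1 P1=NH3
Op 4: best P0=NH1 P1=-
Op 5: best P0=NH1 P1=-
Op 6: best P0=NH3 P1=-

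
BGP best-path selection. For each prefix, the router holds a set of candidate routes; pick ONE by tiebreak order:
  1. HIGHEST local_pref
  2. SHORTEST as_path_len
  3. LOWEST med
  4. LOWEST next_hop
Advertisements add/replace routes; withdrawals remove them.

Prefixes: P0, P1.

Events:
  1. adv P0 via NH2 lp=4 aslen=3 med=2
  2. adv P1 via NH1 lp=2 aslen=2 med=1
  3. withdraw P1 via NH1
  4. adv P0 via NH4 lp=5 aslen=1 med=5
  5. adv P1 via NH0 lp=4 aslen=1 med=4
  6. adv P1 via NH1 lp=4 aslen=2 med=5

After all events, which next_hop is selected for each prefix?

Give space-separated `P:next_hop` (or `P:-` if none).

Answer: P0:NH4 P1:NH0

Derivation:
Op 1: best P0=NH2 P1=-
Op 2: best P0=NH2 P1=NH1
Op 3: best P0=NH2 P1=-
Op 4: best P0=NH4 P1=-
Op 5: best P0=NH4 P1=NH0
Op 6: best P0=NH4 P1=NH0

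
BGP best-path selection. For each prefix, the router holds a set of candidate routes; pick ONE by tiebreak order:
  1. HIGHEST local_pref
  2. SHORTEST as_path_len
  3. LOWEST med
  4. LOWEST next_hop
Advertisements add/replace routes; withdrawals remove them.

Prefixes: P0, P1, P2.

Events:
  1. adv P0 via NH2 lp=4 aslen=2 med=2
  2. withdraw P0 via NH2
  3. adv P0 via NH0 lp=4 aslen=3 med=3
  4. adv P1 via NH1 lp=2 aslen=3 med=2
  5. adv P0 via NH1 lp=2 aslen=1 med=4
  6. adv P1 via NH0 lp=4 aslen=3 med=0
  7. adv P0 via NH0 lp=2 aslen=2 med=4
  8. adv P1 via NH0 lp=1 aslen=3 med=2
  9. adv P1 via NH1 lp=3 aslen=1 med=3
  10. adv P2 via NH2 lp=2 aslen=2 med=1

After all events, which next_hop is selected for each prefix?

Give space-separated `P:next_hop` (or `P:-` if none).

Op 1: best P0=NH2 P1=- P2=-
Op 2: best P0=- P1=- P2=-
Op 3: best P0=NH0 P1=- P2=-
Op 4: best P0=NH0 P1=NH1 P2=-
Op 5: best P0=NH0 P1=NH1 P2=-
Op 6: best P0=NH0 P1=NH0 P2=-
Op 7: best P0=NH1 P1=NH0 P2=-
Op 8: best P0=NH1 P1=NH1 P2=-
Op 9: best P0=NH1 P1=NH1 P2=-
Op 10: best P0=NH1 P1=NH1 P2=NH2

Answer: P0:NH1 P1:NH1 P2:NH2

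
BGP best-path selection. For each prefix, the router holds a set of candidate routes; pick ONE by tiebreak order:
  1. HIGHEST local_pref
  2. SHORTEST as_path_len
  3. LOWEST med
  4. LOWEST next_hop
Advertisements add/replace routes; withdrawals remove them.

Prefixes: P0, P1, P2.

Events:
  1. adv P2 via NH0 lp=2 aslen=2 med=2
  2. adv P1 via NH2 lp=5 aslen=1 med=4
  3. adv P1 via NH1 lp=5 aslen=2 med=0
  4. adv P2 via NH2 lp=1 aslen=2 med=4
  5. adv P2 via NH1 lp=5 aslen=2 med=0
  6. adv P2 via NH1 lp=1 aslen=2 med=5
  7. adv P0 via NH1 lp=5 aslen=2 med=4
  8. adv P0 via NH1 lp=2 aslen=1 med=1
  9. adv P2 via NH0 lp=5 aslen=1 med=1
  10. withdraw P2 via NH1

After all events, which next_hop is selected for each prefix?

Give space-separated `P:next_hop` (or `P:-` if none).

Op 1: best P0=- P1=- P2=NH0
Op 2: best P0=- P1=NH2 P2=NH0
Op 3: best P0=- P1=NH2 P2=NH0
Op 4: best P0=- P1=NH2 P2=NH0
Op 5: best P0=- P1=NH2 P2=NH1
Op 6: best P0=- P1=NH2 P2=NH0
Op 7: best P0=NH1 P1=NH2 P2=NH0
Op 8: best P0=NH1 P1=NH2 P2=NH0
Op 9: best P0=NH1 P1=NH2 P2=NH0
Op 10: best P0=NH1 P1=NH2 P2=NH0

Answer: P0:NH1 P1:NH2 P2:NH0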